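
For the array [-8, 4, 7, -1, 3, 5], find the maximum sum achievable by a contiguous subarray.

Using Kadane's algorithm on [-8, 4, 7, -1, 3, 5]:

Scanning through the array:
Position 1 (value 4): max_ending_here = 4, max_so_far = 4
Position 2 (value 7): max_ending_here = 11, max_so_far = 11
Position 3 (value -1): max_ending_here = 10, max_so_far = 11
Position 4 (value 3): max_ending_here = 13, max_so_far = 13
Position 5 (value 5): max_ending_here = 18, max_so_far = 18

Maximum subarray: [4, 7, -1, 3, 5]
Maximum sum: 18

The maximum subarray is [4, 7, -1, 3, 5] with sum 18. This subarray runs from index 1 to index 5.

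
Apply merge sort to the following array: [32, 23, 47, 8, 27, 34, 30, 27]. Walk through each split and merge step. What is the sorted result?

Merge sort trace:

Split: [32, 23, 47, 8, 27, 34, 30, 27] -> [32, 23, 47, 8] and [27, 34, 30, 27]
  Split: [32, 23, 47, 8] -> [32, 23] and [47, 8]
    Split: [32, 23] -> [32] and [23]
    Merge: [32] + [23] -> [23, 32]
    Split: [47, 8] -> [47] and [8]
    Merge: [47] + [8] -> [8, 47]
  Merge: [23, 32] + [8, 47] -> [8, 23, 32, 47]
  Split: [27, 34, 30, 27] -> [27, 34] and [30, 27]
    Split: [27, 34] -> [27] and [34]
    Merge: [27] + [34] -> [27, 34]
    Split: [30, 27] -> [30] and [27]
    Merge: [30] + [27] -> [27, 30]
  Merge: [27, 34] + [27, 30] -> [27, 27, 30, 34]
Merge: [8, 23, 32, 47] + [27, 27, 30, 34] -> [8, 23, 27, 27, 30, 32, 34, 47]

Final sorted array: [8, 23, 27, 27, 30, 32, 34, 47]

The merge sort proceeds by recursively splitting the array and merging sorted halves.
After all merges, the sorted array is [8, 23, 27, 27, 30, 32, 34, 47].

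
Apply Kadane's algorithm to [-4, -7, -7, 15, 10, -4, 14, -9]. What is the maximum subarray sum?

Using Kadane's algorithm on [-4, -7, -7, 15, 10, -4, 14, -9]:

Scanning through the array:
Position 1 (value -7): max_ending_here = -7, max_so_far = -4
Position 2 (value -7): max_ending_here = -7, max_so_far = -4
Position 3 (value 15): max_ending_here = 15, max_so_far = 15
Position 4 (value 10): max_ending_here = 25, max_so_far = 25
Position 5 (value -4): max_ending_here = 21, max_so_far = 25
Position 6 (value 14): max_ending_here = 35, max_so_far = 35
Position 7 (value -9): max_ending_here = 26, max_so_far = 35

Maximum subarray: [15, 10, -4, 14]
Maximum sum: 35

The maximum subarray is [15, 10, -4, 14] with sum 35. This subarray runs from index 3 to index 6.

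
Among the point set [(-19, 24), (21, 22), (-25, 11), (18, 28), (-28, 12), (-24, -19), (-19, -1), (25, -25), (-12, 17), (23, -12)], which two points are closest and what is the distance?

Computing all pairwise distances among 10 points:

d((-19, 24), (21, 22)) = 40.05
d((-19, 24), (-25, 11)) = 14.3178
d((-19, 24), (18, 28)) = 37.2156
d((-19, 24), (-28, 12)) = 15.0
d((-19, 24), (-24, -19)) = 43.2897
d((-19, 24), (-19, -1)) = 25.0
d((-19, 24), (25, -25)) = 65.8559
d((-19, 24), (-12, 17)) = 9.8995
d((-19, 24), (23, -12)) = 55.3173
d((21, 22), (-25, 11)) = 47.2969
d((21, 22), (18, 28)) = 6.7082
d((21, 22), (-28, 12)) = 50.01
d((21, 22), (-24, -19)) = 60.8769
d((21, 22), (-19, -1)) = 46.1411
d((21, 22), (25, -25)) = 47.1699
d((21, 22), (-12, 17)) = 33.3766
d((21, 22), (23, -12)) = 34.0588
d((-25, 11), (18, 28)) = 46.2385
d((-25, 11), (-28, 12)) = 3.1623 <-- minimum
d((-25, 11), (-24, -19)) = 30.0167
d((-25, 11), (-19, -1)) = 13.4164
d((-25, 11), (25, -25)) = 61.6117
d((-25, 11), (-12, 17)) = 14.3178
d((-25, 11), (23, -12)) = 53.2259
d((18, 28), (-28, 12)) = 48.7032
d((18, 28), (-24, -19)) = 63.0317
d((18, 28), (-19, -1)) = 47.0106
d((18, 28), (25, -25)) = 53.4603
d((18, 28), (-12, 17)) = 31.9531
d((18, 28), (23, -12)) = 40.3113
d((-28, 12), (-24, -19)) = 31.257
d((-28, 12), (-19, -1)) = 15.8114
d((-28, 12), (25, -25)) = 64.6375
d((-28, 12), (-12, 17)) = 16.7631
d((-28, 12), (23, -12)) = 56.3649
d((-24, -19), (-19, -1)) = 18.6815
d((-24, -19), (25, -25)) = 49.366
d((-24, -19), (-12, 17)) = 37.9473
d((-24, -19), (23, -12)) = 47.5184
d((-19, -1), (25, -25)) = 50.1199
d((-19, -1), (-12, 17)) = 19.3132
d((-19, -1), (23, -12)) = 43.4166
d((25, -25), (-12, 17)) = 55.9732
d((25, -25), (23, -12)) = 13.1529
d((-12, 17), (23, -12)) = 45.4533

Closest pair: (-25, 11) and (-28, 12) with distance 3.1623

The closest pair is (-25, 11) and (-28, 12) with Euclidean distance 3.1623. For 10 points, brute-force pairwise comparison is shown above. For large n, the divide-and-conquer algorithm (sort by x, recurse on halves, check the dividing strip) achieves O(n log n).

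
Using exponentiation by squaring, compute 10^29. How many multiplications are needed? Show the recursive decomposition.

Computing 10^29 by squaring (build up from 10^1; each line after the first costs one multiplication):

10^1 = 10
10^2 = (10^1)^2 = 10^2 = 100
10^3 = 10 * 10^2 = 10 * 100 = 1000
10^6 = (10^3)^2 = 1000^2 = 1000000
10^7 = 10 * 10^6 = 10 * 1000000 = 10000000
10^14 = (10^7)^2 = 10000000^2 = 100000000000000
10^28 = (10^14)^2 = 100000000000000^2 = 10000000000000000000000000000
10^29 = 10 * 10^28 = 10 * 10000000000000000000000000000 = 100000000000000000000000000000

Result: 100000000000000000000000000000
Multiplications needed: 7 (7 lines after 10^1)

10^29 = 100000000000000000000000000000. Using exponentiation by squaring, this requires 7 multiplications. The key idea: if the exponent is even, square the half-power; if odd, multiply by the base once.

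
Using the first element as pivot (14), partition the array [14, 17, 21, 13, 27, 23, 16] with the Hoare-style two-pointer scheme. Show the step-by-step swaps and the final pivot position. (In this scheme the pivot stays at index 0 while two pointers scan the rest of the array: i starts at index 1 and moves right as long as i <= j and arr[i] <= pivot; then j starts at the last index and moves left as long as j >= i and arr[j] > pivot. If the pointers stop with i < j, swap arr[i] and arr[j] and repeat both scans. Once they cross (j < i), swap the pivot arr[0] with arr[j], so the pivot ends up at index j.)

Hoare-style two-pointer partition with pivot = 14:

Initial array: [14, 17, 21, 13, 27, 23, 16]

Pointers start at i = 1, j = 6.
i stops at index 1 (arr[1]=17 > 14), j stops at index 3 (arr[3]=13 <= 14): swap arr[1] and arr[3], array becomes [14, 13, 21, 17, 27, 23, 16]
i ends at 2, j ends at 1: the pointers have crossed (j < i), so scanning stops.

Swap pivot arr[0] with arr[1] to place pivot at position 1: [13, 14, 21, 17, 27, 23, 16]
Pivot position: 1

After partitioning with pivot 14, the array becomes [13, 14, 21, 17, 27, 23, 16]. The pivot is placed at index 1. All elements to the left of the pivot are <= 14, and all elements to the right are > 14.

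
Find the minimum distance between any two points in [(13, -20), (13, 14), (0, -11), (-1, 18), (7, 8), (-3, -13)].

Computing all pairwise distances among 6 points:

d((13, -20), (13, 14)) = 34.0
d((13, -20), (0, -11)) = 15.8114
d((13, -20), (-1, 18)) = 40.4969
d((13, -20), (7, 8)) = 28.6356
d((13, -20), (-3, -13)) = 17.4642
d((13, 14), (0, -11)) = 28.178
d((13, 14), (-1, 18)) = 14.5602
d((13, 14), (7, 8)) = 8.4853
d((13, 14), (-3, -13)) = 31.3847
d((0, -11), (-1, 18)) = 29.0172
d((0, -11), (7, 8)) = 20.2485
d((0, -11), (-3, -13)) = 3.6056 <-- minimum
d((-1, 18), (7, 8)) = 12.8062
d((-1, 18), (-3, -13)) = 31.0644
d((7, 8), (-3, -13)) = 23.2594

Closest pair: (0, -11) and (-3, -13) with distance 3.6056

The closest pair is (0, -11) and (-3, -13) with Euclidean distance 3.6056. For 6 points, brute-force pairwise comparison is shown above. For large n, the divide-and-conquer algorithm (sort by x, recurse on halves, check the dividing strip) achieves O(n log n).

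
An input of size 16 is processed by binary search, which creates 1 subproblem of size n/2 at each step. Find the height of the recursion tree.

For divide and conquer with division factor 2:

Problem sizes at each level:
Level 0: 16
Level 1: 8
Level 2: 4
Level 3: 2
Level 4: 1

The root is level 0 and the size-1 base case is level 4 (the tree spans levels 0 through 4, i.e. 5 levels counting the root), so the depth is the number of divisions: log_2(16) = 4

The recursion tree depth is log_2(16) = 4. At each level, the problem size is divided by 2, so it takes 4 divisions to reduce to a base case of size 1. The algorithm makes 1 recursive call at each level.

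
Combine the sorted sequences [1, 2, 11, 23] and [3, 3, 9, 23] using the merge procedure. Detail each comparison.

Merging process:

Compare 1 vs 3: take 1 from left. Merged: [1]
Compare 2 vs 3: take 2 from left. Merged: [1, 2]
Compare 11 vs 3: take 3 from right. Merged: [1, 2, 3]
Compare 11 vs 3: take 3 from right. Merged: [1, 2, 3, 3]
Compare 11 vs 9: take 9 from right. Merged: [1, 2, 3, 3, 9]
Compare 11 vs 23: take 11 from left. Merged: [1, 2, 3, 3, 9, 11]
Compare 23 vs 23: take 23 from left. Merged: [1, 2, 3, 3, 9, 11, 23]
Append remaining from right: [23]. Merged: [1, 2, 3, 3, 9, 11, 23, 23]

Final merged array: [1, 2, 3, 3, 9, 11, 23, 23]
Total comparisons: 7

The merged array is [1, 2, 3, 3, 9, 11, 23, 23], requiring 7 comparisons. The merge step runs in O(n) time where n is the total number of elements.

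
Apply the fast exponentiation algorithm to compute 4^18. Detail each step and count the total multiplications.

Computing 4^18 by squaring (build up from 4^1; each line after the first costs one multiplication):

4^1 = 4
4^2 = (4^1)^2 = 4^2 = 16
4^4 = (4^2)^2 = 16^2 = 256
4^8 = (4^4)^2 = 256^2 = 65536
4^9 = 4 * 4^8 = 4 * 65536 = 262144
4^18 = (4^9)^2 = 262144^2 = 68719476736

Result: 68719476736
Multiplications needed: 5 (5 lines after 4^1)

4^18 = 68719476736. Using exponentiation by squaring, this requires 5 multiplications. The key idea: if the exponent is even, square the half-power; if odd, multiply by the base once.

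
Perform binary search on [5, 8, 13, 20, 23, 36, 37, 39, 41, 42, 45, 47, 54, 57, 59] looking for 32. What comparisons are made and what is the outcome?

Binary search for 32 in [5, 8, 13, 20, 23, 36, 37, 39, 41, 42, 45, 47, 54, 57, 59]:

lo=0, hi=14, mid=7, arr[mid]=39 -> 39 > 32, search left half
lo=0, hi=6, mid=3, arr[mid]=20 -> 20 < 32, search right half
lo=4, hi=6, mid=5, arr[mid]=36 -> 36 > 32, search left half
lo=4, hi=4, mid=4, arr[mid]=23 -> 23 < 32, search right half
lo=5 > hi=4, target 32 not found

Binary search determines that 32 is not in the array after 4 comparisons. The search space was exhausted without finding the target.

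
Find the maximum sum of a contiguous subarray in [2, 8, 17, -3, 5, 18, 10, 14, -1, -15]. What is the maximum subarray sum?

Using Kadane's algorithm on [2, 8, 17, -3, 5, 18, 10, 14, -1, -15]:

Scanning through the array:
Position 1 (value 8): max_ending_here = 10, max_so_far = 10
Position 2 (value 17): max_ending_here = 27, max_so_far = 27
Position 3 (value -3): max_ending_here = 24, max_so_far = 27
Position 4 (value 5): max_ending_here = 29, max_so_far = 29
Position 5 (value 18): max_ending_here = 47, max_so_far = 47
Position 6 (value 10): max_ending_here = 57, max_so_far = 57
Position 7 (value 14): max_ending_here = 71, max_so_far = 71
Position 8 (value -1): max_ending_here = 70, max_so_far = 71
Position 9 (value -15): max_ending_here = 55, max_so_far = 71

Maximum subarray: [2, 8, 17, -3, 5, 18, 10, 14]
Maximum sum: 71

The maximum subarray is [2, 8, 17, -3, 5, 18, 10, 14] with sum 71. This subarray runs from index 0 to index 7.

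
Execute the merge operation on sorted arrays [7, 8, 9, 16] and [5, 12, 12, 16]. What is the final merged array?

Merging process:

Compare 7 vs 5: take 5 from right. Merged: [5]
Compare 7 vs 12: take 7 from left. Merged: [5, 7]
Compare 8 vs 12: take 8 from left. Merged: [5, 7, 8]
Compare 9 vs 12: take 9 from left. Merged: [5, 7, 8, 9]
Compare 16 vs 12: take 12 from right. Merged: [5, 7, 8, 9, 12]
Compare 16 vs 12: take 12 from right. Merged: [5, 7, 8, 9, 12, 12]
Compare 16 vs 16: take 16 from left. Merged: [5, 7, 8, 9, 12, 12, 16]
Append remaining from right: [16]. Merged: [5, 7, 8, 9, 12, 12, 16, 16]

Final merged array: [5, 7, 8, 9, 12, 12, 16, 16]
Total comparisons: 7

The merged array is [5, 7, 8, 9, 12, 12, 16, 16], requiring 7 comparisons. The merge step runs in O(n) time where n is the total number of elements.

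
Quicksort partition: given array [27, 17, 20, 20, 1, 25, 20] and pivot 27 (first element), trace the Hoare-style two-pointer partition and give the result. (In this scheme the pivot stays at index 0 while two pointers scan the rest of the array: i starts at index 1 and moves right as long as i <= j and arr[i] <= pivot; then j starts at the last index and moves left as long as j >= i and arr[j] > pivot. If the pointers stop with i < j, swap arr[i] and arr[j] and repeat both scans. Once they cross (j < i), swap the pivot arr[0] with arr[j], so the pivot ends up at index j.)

Hoare-style two-pointer partition with pivot = 27:

Initial array: [27, 17, 20, 20, 1, 25, 20]

Pointers start at i = 1, j = 6.
i ends at 7, j ends at 6: the pointers have crossed (j < i), so scanning stops.

Swap pivot arr[0] with arr[6] to place pivot at position 6: [20, 17, 20, 20, 1, 25, 27]
Pivot position: 6

After partitioning with pivot 27, the array becomes [20, 17, 20, 20, 1, 25, 27]. The pivot is placed at index 6. All elements to the left of the pivot are <= 27, and all elements to the right are > 27.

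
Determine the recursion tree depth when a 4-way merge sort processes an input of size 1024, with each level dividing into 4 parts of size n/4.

For divide and conquer with division factor 4:

Problem sizes at each level:
Level 0: 1024
Level 1: 256
Level 2: 64
Level 3: 16
Level 4: 4
Level 5: 1

The root is level 0 and the size-1 base case is level 5 (the tree spans levels 0 through 5, i.e. 6 levels counting the root), so the depth is the number of divisions: log_4(1024) = 5

The recursion tree depth is log_4(1024) = 5. At each level, the problem size is divided by 4, so it takes 5 divisions to reduce to a base case of size 1. The algorithm makes 4 recursive calls at each level.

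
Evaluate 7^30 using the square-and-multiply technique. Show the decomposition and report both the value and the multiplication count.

Computing 7^30 by squaring (build up from 7^1; each line after the first costs one multiplication):

7^1 = 7
7^2 = (7^1)^2 = 7^2 = 49
7^3 = 7 * 7^2 = 7 * 49 = 343
7^6 = (7^3)^2 = 343^2 = 117649
7^7 = 7 * 7^6 = 7 * 117649 = 823543
7^14 = (7^7)^2 = 823543^2 = 678223072849
7^15 = 7 * 7^14 = 7 * 678223072849 = 4747561509943
7^30 = (7^15)^2 = 4747561509943^2 = 22539340290692258087863249

Result: 22539340290692258087863249
Multiplications needed: 7 (7 lines after 7^1)

7^30 = 22539340290692258087863249. Using exponentiation by squaring, this requires 7 multiplications. The key idea: if the exponent is even, square the half-power; if odd, multiply by the base once.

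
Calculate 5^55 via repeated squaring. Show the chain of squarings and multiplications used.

Computing 5^55 by squaring (build up from 5^1; each line after the first costs one multiplication):

5^1 = 5
5^2 = (5^1)^2 = 5^2 = 25
5^3 = 5 * 5^2 = 5 * 25 = 125
5^6 = (5^3)^2 = 125^2 = 15625
5^12 = (5^6)^2 = 15625^2 = 244140625
5^13 = 5 * 5^12 = 5 * 244140625 = 1220703125
5^26 = (5^13)^2 = 1220703125^2 = 1490116119384765625
5^27 = 5 * 5^26 = 5 * 1490116119384765625 = 7450580596923828125
5^54 = (5^27)^2 = 7450580596923828125^2 = 55511151231257827021181583404541015625
5^55 = 5 * 5^54 = 5 * 55511151231257827021181583404541015625 = 277555756156289135105907917022705078125

Result: 277555756156289135105907917022705078125
Multiplications needed: 9 (9 lines after 5^1)

5^55 = 277555756156289135105907917022705078125. Using exponentiation by squaring, this requires 9 multiplications. The key idea: if the exponent is even, square the half-power; if odd, multiply by the base once.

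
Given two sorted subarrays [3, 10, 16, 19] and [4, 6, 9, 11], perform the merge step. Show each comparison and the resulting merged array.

Merging process:

Compare 3 vs 4: take 3 from left. Merged: [3]
Compare 10 vs 4: take 4 from right. Merged: [3, 4]
Compare 10 vs 6: take 6 from right. Merged: [3, 4, 6]
Compare 10 vs 9: take 9 from right. Merged: [3, 4, 6, 9]
Compare 10 vs 11: take 10 from left. Merged: [3, 4, 6, 9, 10]
Compare 16 vs 11: take 11 from right. Merged: [3, 4, 6, 9, 10, 11]
Append remaining from left: [16, 19]. Merged: [3, 4, 6, 9, 10, 11, 16, 19]

Final merged array: [3, 4, 6, 9, 10, 11, 16, 19]
Total comparisons: 6

The merged array is [3, 4, 6, 9, 10, 11, 16, 19], requiring 6 comparisons. The merge step runs in O(n) time where n is the total number of elements.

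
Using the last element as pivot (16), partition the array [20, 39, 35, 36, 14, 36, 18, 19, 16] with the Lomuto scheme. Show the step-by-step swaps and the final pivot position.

Lomuto partition with pivot = 16:

Initial array: [20, 39, 35, 36, 14, 36, 18, 19, 16]

arr[0]=20 > 16: no swap
arr[1]=39 > 16: no swap
arr[2]=35 > 16: no swap
arr[3]=36 > 16: no swap
arr[4]=14 <= 16: swap with position 0, array becomes [14, 39, 35, 36, 20, 36, 18, 19, 16]
arr[5]=36 > 16: no swap
arr[6]=18 > 16: no swap
arr[7]=19 > 16: no swap

Place pivot at position 1: [14, 16, 35, 36, 20, 36, 18, 19, 39]
Pivot position: 1

After partitioning with pivot 16, the array becomes [14, 16, 35, 36, 20, 36, 18, 19, 39]. The pivot is placed at index 1. All elements to the left of the pivot are <= 16, and all elements to the right are > 16.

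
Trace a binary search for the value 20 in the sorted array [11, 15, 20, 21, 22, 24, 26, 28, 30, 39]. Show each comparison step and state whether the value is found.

Binary search for 20 in [11, 15, 20, 21, 22, 24, 26, 28, 30, 39]:

lo=0, hi=9, mid=4, arr[mid]=22 -> 22 > 20, search left half
lo=0, hi=3, mid=1, arr[mid]=15 -> 15 < 20, search right half
lo=2, hi=3, mid=2, arr[mid]=20 -> Found target at index 2!

Binary search finds 20 at index 2 after 3 comparisons. The search repeatedly halves the search space by comparing with the middle element.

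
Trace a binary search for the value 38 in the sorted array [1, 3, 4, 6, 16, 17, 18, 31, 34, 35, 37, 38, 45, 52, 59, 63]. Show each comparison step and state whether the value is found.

Binary search for 38 in [1, 3, 4, 6, 16, 17, 18, 31, 34, 35, 37, 38, 45, 52, 59, 63]:

lo=0, hi=15, mid=7, arr[mid]=31 -> 31 < 38, search right half
lo=8, hi=15, mid=11, arr[mid]=38 -> Found target at index 11!

Binary search finds 38 at index 11 after 2 comparisons. The search repeatedly halves the search space by comparing with the middle element.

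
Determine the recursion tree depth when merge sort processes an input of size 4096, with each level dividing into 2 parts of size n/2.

For divide and conquer with division factor 2:

Problem sizes at each level:
Level 0: 4096
Level 1: 2048
Level 2: 1024
Level 3: 512
Level 4: 256
Level 5: 128
Level 6: 64
Level 7: 32
Level 8: 16
Level 9: 8
Level 10: 4
Level 11: 2
Level 12: 1

The root is level 0 and the size-1 base case is level 12 (the tree spans levels 0 through 12, i.e. 13 levels counting the root), so the depth is the number of divisions: log_2(4096) = 12

The recursion tree depth is log_2(4096) = 12. At each level, the problem size is divided by 2, so it takes 12 divisions to reduce to a base case of size 1. The algorithm makes 2 recursive calls at each level.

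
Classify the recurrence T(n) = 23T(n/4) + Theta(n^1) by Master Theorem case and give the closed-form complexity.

Master Theorem for T(n) = 23T(n/4) + O(n^1):

a = 23, b = 4, c = 1
log_b(a) = log_4(23) = 2.2618

Case 1: c = 1 < log_4(23) = 2.2618
T(n) = O(n^(log_4 23))

For T(n) = 23T(n/4) + O(n^1): log_4(23) = 2.2618. This is Case 1 of the Master Theorem (c < log_b(a), work dominated by leaves), giving O(n^(log_4 23)).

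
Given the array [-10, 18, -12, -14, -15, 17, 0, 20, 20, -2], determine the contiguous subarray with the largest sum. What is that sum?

Using Kadane's algorithm on [-10, 18, -12, -14, -15, 17, 0, 20, 20, -2]:

Scanning through the array:
Position 1 (value 18): max_ending_here = 18, max_so_far = 18
Position 2 (value -12): max_ending_here = 6, max_so_far = 18
Position 3 (value -14): max_ending_here = -8, max_so_far = 18
Position 4 (value -15): max_ending_here = -15, max_so_far = 18
Position 5 (value 17): max_ending_here = 17, max_so_far = 18
Position 6 (value 0): max_ending_here = 17, max_so_far = 18
Position 7 (value 20): max_ending_here = 37, max_so_far = 37
Position 8 (value 20): max_ending_here = 57, max_so_far = 57
Position 9 (value -2): max_ending_here = 55, max_so_far = 57

Maximum subarray: [17, 0, 20, 20]
Maximum sum: 57

The maximum subarray is [17, 0, 20, 20] with sum 57. This subarray runs from index 5 to index 8.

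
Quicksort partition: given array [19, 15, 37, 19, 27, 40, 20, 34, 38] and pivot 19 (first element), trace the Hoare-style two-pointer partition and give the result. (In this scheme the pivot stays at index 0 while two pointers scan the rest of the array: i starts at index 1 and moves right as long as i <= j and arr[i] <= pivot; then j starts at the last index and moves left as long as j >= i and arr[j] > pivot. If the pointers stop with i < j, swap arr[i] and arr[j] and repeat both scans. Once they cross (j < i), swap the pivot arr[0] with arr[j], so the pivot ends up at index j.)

Hoare-style two-pointer partition with pivot = 19:

Initial array: [19, 15, 37, 19, 27, 40, 20, 34, 38]

Pointers start at i = 1, j = 8.
i stops at index 2 (arr[2]=37 > 19), j stops at index 3 (arr[3]=19 <= 19): swap arr[2] and arr[3], array becomes [19, 15, 19, 37, 27, 40, 20, 34, 38]
i ends at 3, j ends at 2: the pointers have crossed (j < i), so scanning stops.

Swap pivot arr[0] with arr[2] to place pivot at position 2: [19, 15, 19, 37, 27, 40, 20, 34, 38]
Pivot position: 2

After partitioning with pivot 19, the array becomes [19, 15, 19, 37, 27, 40, 20, 34, 38]. The pivot is placed at index 2. All elements to the left of the pivot are <= 19, and all elements to the right are > 19.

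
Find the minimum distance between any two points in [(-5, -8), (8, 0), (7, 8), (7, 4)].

Computing all pairwise distances among 4 points:

d((-5, -8), (8, 0)) = 15.2643
d((-5, -8), (7, 8)) = 20.0
d((-5, -8), (7, 4)) = 16.9706
d((8, 0), (7, 8)) = 8.0623
d((8, 0), (7, 4)) = 4.1231
d((7, 8), (7, 4)) = 4.0 <-- minimum

Closest pair: (7, 8) and (7, 4) with distance 4.0

The closest pair is (7, 8) and (7, 4) with Euclidean distance 4.0. For 4 points, brute-force pairwise comparison is shown above. For large n, the divide-and-conquer algorithm (sort by x, recurse on halves, check the dividing strip) achieves O(n log n).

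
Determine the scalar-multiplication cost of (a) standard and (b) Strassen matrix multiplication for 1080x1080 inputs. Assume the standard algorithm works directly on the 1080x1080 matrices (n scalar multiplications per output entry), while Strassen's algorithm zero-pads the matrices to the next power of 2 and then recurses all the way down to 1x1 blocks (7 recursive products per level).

Matrix multiplication for 1080x1080 matrices:

Strassen's algorithm requires power-of-2 dimensions. Pad 1080x1080 to 2048x2048 (next power of 2).

Standard algorithm: 1080^3 = 1259712000 multiplications
Strassen's algorithm: 7^(log2(2048)) = 7^11 = 1977326743 multiplications
Difference: 1259712000 - 1977326743 = -717614743 (Strassen uses MORE here due to padding overhead — for small or just-over-power-of-2 n, padding can outweigh the per-level savings)

Standard: 1259712000 multiplications (1080^3). Strassen: 1977326743 multiplications (7^11, after padding to 2048x2048). Strassen reduces 8 recursive multiplications to 7 at each level.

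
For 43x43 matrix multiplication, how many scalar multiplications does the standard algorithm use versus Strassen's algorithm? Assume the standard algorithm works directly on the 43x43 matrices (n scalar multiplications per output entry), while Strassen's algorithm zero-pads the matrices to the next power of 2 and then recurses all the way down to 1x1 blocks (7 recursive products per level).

Matrix multiplication for 43x43 matrices:

Strassen's algorithm requires power-of-2 dimensions. Pad 43x43 to 64x64 (next power of 2).

Standard algorithm: 43^3 = 79507 multiplications
Strassen's algorithm: 7^(log2(64)) = 7^6 = 117649 multiplications
Difference: 79507 - 117649 = -38142 (Strassen uses MORE here due to padding overhead — for small or just-over-power-of-2 n, padding can outweigh the per-level savings)

Standard: 79507 multiplications (43^3). Strassen: 117649 multiplications (7^6, after padding to 64x64). Strassen reduces 8 recursive multiplications to 7 at each level.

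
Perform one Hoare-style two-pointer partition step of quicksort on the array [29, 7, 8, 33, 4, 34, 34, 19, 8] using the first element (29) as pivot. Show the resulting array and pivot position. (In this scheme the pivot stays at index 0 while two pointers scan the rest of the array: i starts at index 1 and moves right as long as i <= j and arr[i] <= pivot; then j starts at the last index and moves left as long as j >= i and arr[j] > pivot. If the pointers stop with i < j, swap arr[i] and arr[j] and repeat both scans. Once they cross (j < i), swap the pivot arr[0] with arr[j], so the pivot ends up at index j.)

Hoare-style two-pointer partition with pivot = 29:

Initial array: [29, 7, 8, 33, 4, 34, 34, 19, 8]

Pointers start at i = 1, j = 8.
i stops at index 3 (arr[3]=33 > 29), j stops at index 8 (arr[8]=8 <= 29): swap arr[3] and arr[8], array becomes [29, 7, 8, 8, 4, 34, 34, 19, 33]
i stops at index 5 (arr[5]=34 > 29), j stops at index 7 (arr[7]=19 <= 29): swap arr[5] and arr[7], array becomes [29, 7, 8, 8, 4, 19, 34, 34, 33]
i ends at 6, j ends at 5: the pointers have crossed (j < i), so scanning stops.

Swap pivot arr[0] with arr[5] to place pivot at position 5: [19, 7, 8, 8, 4, 29, 34, 34, 33]
Pivot position: 5

After partitioning with pivot 29, the array becomes [19, 7, 8, 8, 4, 29, 34, 34, 33]. The pivot is placed at index 5. All elements to the left of the pivot are <= 29, and all elements to the right are > 29.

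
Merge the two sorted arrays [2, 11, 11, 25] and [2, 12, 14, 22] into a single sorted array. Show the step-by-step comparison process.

Merging process:

Compare 2 vs 2: take 2 from left. Merged: [2]
Compare 11 vs 2: take 2 from right. Merged: [2, 2]
Compare 11 vs 12: take 11 from left. Merged: [2, 2, 11]
Compare 11 vs 12: take 11 from left. Merged: [2, 2, 11, 11]
Compare 25 vs 12: take 12 from right. Merged: [2, 2, 11, 11, 12]
Compare 25 vs 14: take 14 from right. Merged: [2, 2, 11, 11, 12, 14]
Compare 25 vs 22: take 22 from right. Merged: [2, 2, 11, 11, 12, 14, 22]
Append remaining from left: [25]. Merged: [2, 2, 11, 11, 12, 14, 22, 25]

Final merged array: [2, 2, 11, 11, 12, 14, 22, 25]
Total comparisons: 7

The merged array is [2, 2, 11, 11, 12, 14, 22, 25], requiring 7 comparisons. The merge step runs in O(n) time where n is the total number of elements.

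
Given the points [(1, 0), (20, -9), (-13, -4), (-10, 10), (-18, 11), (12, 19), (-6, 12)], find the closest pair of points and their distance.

Computing all pairwise distances among 7 points:

d((1, 0), (20, -9)) = 21.0238
d((1, 0), (-13, -4)) = 14.5602
d((1, 0), (-10, 10)) = 14.8661
d((1, 0), (-18, 11)) = 21.9545
d((1, 0), (12, 19)) = 21.9545
d((1, 0), (-6, 12)) = 13.8924
d((20, -9), (-13, -4)) = 33.3766
d((20, -9), (-10, 10)) = 35.5106
d((20, -9), (-18, 11)) = 42.9418
d((20, -9), (12, 19)) = 29.1204
d((20, -9), (-6, 12)) = 33.4215
d((-13, -4), (-10, 10)) = 14.3178
d((-13, -4), (-18, 11)) = 15.8114
d((-13, -4), (12, 19)) = 33.9706
d((-13, -4), (-6, 12)) = 17.4642
d((-10, 10), (-18, 11)) = 8.0623
d((-10, 10), (12, 19)) = 23.7697
d((-10, 10), (-6, 12)) = 4.4721 <-- minimum
d((-18, 11), (12, 19)) = 31.0483
d((-18, 11), (-6, 12)) = 12.0416
d((12, 19), (-6, 12)) = 19.3132

Closest pair: (-10, 10) and (-6, 12) with distance 4.4721

The closest pair is (-10, 10) and (-6, 12) with Euclidean distance 4.4721. For 7 points, brute-force pairwise comparison is shown above. For large n, the divide-and-conquer algorithm (sort by x, recurse on halves, check the dividing strip) achieves O(n log n).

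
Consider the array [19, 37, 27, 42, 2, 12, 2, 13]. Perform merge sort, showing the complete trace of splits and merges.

Merge sort trace:

Split: [19, 37, 27, 42, 2, 12, 2, 13] -> [19, 37, 27, 42] and [2, 12, 2, 13]
  Split: [19, 37, 27, 42] -> [19, 37] and [27, 42]
    Split: [19, 37] -> [19] and [37]
    Merge: [19] + [37] -> [19, 37]
    Split: [27, 42] -> [27] and [42]
    Merge: [27] + [42] -> [27, 42]
  Merge: [19, 37] + [27, 42] -> [19, 27, 37, 42]
  Split: [2, 12, 2, 13] -> [2, 12] and [2, 13]
    Split: [2, 12] -> [2] and [12]
    Merge: [2] + [12] -> [2, 12]
    Split: [2, 13] -> [2] and [13]
    Merge: [2] + [13] -> [2, 13]
  Merge: [2, 12] + [2, 13] -> [2, 2, 12, 13]
Merge: [19, 27, 37, 42] + [2, 2, 12, 13] -> [2, 2, 12, 13, 19, 27, 37, 42]

Final sorted array: [2, 2, 12, 13, 19, 27, 37, 42]

The merge sort proceeds by recursively splitting the array and merging sorted halves.
After all merges, the sorted array is [2, 2, 12, 13, 19, 27, 37, 42].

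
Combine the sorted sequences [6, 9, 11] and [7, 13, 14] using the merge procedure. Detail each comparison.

Merging process:

Compare 6 vs 7: take 6 from left. Merged: [6]
Compare 9 vs 7: take 7 from right. Merged: [6, 7]
Compare 9 vs 13: take 9 from left. Merged: [6, 7, 9]
Compare 11 vs 13: take 11 from left. Merged: [6, 7, 9, 11]
Append remaining from right: [13, 14]. Merged: [6, 7, 9, 11, 13, 14]

Final merged array: [6, 7, 9, 11, 13, 14]
Total comparisons: 4

The merged array is [6, 7, 9, 11, 13, 14], requiring 4 comparisons. The merge step runs in O(n) time where n is the total number of elements.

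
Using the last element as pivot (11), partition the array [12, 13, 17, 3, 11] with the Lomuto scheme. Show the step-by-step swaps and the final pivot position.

Lomuto partition with pivot = 11:

Initial array: [12, 13, 17, 3, 11]

arr[0]=12 > 11: no swap
arr[1]=13 > 11: no swap
arr[2]=17 > 11: no swap
arr[3]=3 <= 11: swap with position 0, array becomes [3, 13, 17, 12, 11]

Place pivot at position 1: [3, 11, 17, 12, 13]
Pivot position: 1

After partitioning with pivot 11, the array becomes [3, 11, 17, 12, 13]. The pivot is placed at index 1. All elements to the left of the pivot are <= 11, and all elements to the right are > 11.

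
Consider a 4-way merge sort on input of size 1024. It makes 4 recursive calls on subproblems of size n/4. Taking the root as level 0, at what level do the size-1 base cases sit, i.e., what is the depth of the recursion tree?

For divide and conquer with division factor 4:

Problem sizes at each level:
Level 0: 1024
Level 1: 256
Level 2: 64
Level 3: 16
Level 4: 4
Level 5: 1

The root is level 0 and the size-1 base case is level 5 (the tree spans levels 0 through 5, i.e. 6 levels counting the root), so the depth is the number of divisions: log_4(1024) = 5

The recursion tree depth is log_4(1024) = 5. At each level, the problem size is divided by 4, so it takes 5 divisions to reduce to a base case of size 1. The algorithm makes 4 recursive calls at each level.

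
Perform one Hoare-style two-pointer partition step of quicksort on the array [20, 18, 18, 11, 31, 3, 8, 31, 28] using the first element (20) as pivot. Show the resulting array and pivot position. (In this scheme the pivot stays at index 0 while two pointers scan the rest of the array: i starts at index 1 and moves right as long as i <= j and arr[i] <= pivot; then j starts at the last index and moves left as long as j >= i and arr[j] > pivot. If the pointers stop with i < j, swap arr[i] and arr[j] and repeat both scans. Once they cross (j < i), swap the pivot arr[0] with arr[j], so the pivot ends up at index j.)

Hoare-style two-pointer partition with pivot = 20:

Initial array: [20, 18, 18, 11, 31, 3, 8, 31, 28]

Pointers start at i = 1, j = 8.
i stops at index 4 (arr[4]=31 > 20), j stops at index 6 (arr[6]=8 <= 20): swap arr[4] and arr[6], array becomes [20, 18, 18, 11, 8, 3, 31, 31, 28]
i ends at 6, j ends at 5: the pointers have crossed (j < i), so scanning stops.

Swap pivot arr[0] with arr[5] to place pivot at position 5: [3, 18, 18, 11, 8, 20, 31, 31, 28]
Pivot position: 5

After partitioning with pivot 20, the array becomes [3, 18, 18, 11, 8, 20, 31, 31, 28]. The pivot is placed at index 5. All elements to the left of the pivot are <= 20, and all elements to the right are > 20.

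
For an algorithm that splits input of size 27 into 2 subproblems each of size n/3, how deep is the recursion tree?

For divide and conquer with division factor 3:

Problem sizes at each level:
Level 0: 27
Level 1: 9
Level 2: 3
Level 3: 1

The root is level 0 and the size-1 base case is level 3 (the tree spans levels 0 through 3, i.e. 4 levels counting the root), so the depth is the number of divisions: log_3(27) = 3

The recursion tree depth is log_3(27) = 3. At each level, the problem size is divided by 3, so it takes 3 divisions to reduce to a base case of size 1. The algorithm makes 2 recursive calls at each level.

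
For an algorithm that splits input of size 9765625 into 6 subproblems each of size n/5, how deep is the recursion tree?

For divide and conquer with division factor 5:

Problem sizes at each level:
Level 0: 9765625
Level 1: 1953125
Level 2: 390625
Level 3: 78125
Level 4: 15625
Level 5: 3125
Level 6: 625
Level 7: 125
Level 8: 25
Level 9: 5
Level 10: 1

The root is level 0 and the size-1 base case is level 10 (the tree spans levels 0 through 10, i.e. 11 levels counting the root), so the depth is the number of divisions: log_5(9765625) = 10

The recursion tree depth is log_5(9765625) = 10. At each level, the problem size is divided by 5, so it takes 10 divisions to reduce to a base case of size 1. The algorithm makes 6 recursive calls at each level.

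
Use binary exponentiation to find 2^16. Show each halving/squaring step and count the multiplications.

Computing 2^16 by squaring (build up from 2^1; each line after the first costs one multiplication):

2^1 = 2
2^2 = (2^1)^2 = 2^2 = 4
2^4 = (2^2)^2 = 4^2 = 16
2^8 = (2^4)^2 = 16^2 = 256
2^16 = (2^8)^2 = 256^2 = 65536

Result: 65536
Multiplications needed: 4 (4 lines after 2^1)

2^16 = 65536. Using exponentiation by squaring, this requires 4 multiplications. The key idea: if the exponent is even, square the half-power; if odd, multiply by the base once.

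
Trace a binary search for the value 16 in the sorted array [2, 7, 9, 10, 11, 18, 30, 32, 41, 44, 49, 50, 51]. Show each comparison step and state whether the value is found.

Binary search for 16 in [2, 7, 9, 10, 11, 18, 30, 32, 41, 44, 49, 50, 51]:

lo=0, hi=12, mid=6, arr[mid]=30 -> 30 > 16, search left half
lo=0, hi=5, mid=2, arr[mid]=9 -> 9 < 16, search right half
lo=3, hi=5, mid=4, arr[mid]=11 -> 11 < 16, search right half
lo=5, hi=5, mid=5, arr[mid]=18 -> 18 > 16, search left half
lo=5 > hi=4, target 16 not found

Binary search determines that 16 is not in the array after 4 comparisons. The search space was exhausted without finding the target.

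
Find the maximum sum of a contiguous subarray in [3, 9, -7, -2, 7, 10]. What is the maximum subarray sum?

Using Kadane's algorithm on [3, 9, -7, -2, 7, 10]:

Scanning through the array:
Position 1 (value 9): max_ending_here = 12, max_so_far = 12
Position 2 (value -7): max_ending_here = 5, max_so_far = 12
Position 3 (value -2): max_ending_here = 3, max_so_far = 12
Position 4 (value 7): max_ending_here = 10, max_so_far = 12
Position 5 (value 10): max_ending_here = 20, max_so_far = 20

Maximum subarray: [3, 9, -7, -2, 7, 10]
Maximum sum: 20

The maximum subarray is [3, 9, -7, -2, 7, 10] with sum 20. This subarray runs from index 0 to index 5.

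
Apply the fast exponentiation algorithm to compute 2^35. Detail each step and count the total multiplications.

Computing 2^35 by squaring (build up from 2^1; each line after the first costs one multiplication):

2^1 = 2
2^2 = (2^1)^2 = 2^2 = 4
2^4 = (2^2)^2 = 4^2 = 16
2^8 = (2^4)^2 = 16^2 = 256
2^16 = (2^8)^2 = 256^2 = 65536
2^17 = 2 * 2^16 = 2 * 65536 = 131072
2^34 = (2^17)^2 = 131072^2 = 17179869184
2^35 = 2 * 2^34 = 2 * 17179869184 = 34359738368

Result: 34359738368
Multiplications needed: 7 (7 lines after 2^1)

2^35 = 34359738368. Using exponentiation by squaring, this requires 7 multiplications. The key idea: if the exponent is even, square the half-power; if odd, multiply by the base once.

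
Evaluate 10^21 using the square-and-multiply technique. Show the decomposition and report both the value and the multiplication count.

Computing 10^21 by squaring (build up from 10^1; each line after the first costs one multiplication):

10^1 = 10
10^2 = (10^1)^2 = 10^2 = 100
10^4 = (10^2)^2 = 100^2 = 10000
10^5 = 10 * 10^4 = 10 * 10000 = 100000
10^10 = (10^5)^2 = 100000^2 = 10000000000
10^20 = (10^10)^2 = 10000000000^2 = 100000000000000000000
10^21 = 10 * 10^20 = 10 * 100000000000000000000 = 1000000000000000000000

Result: 1000000000000000000000
Multiplications needed: 6 (6 lines after 10^1)

10^21 = 1000000000000000000000. Using exponentiation by squaring, this requires 6 multiplications. The key idea: if the exponent is even, square the half-power; if odd, multiply by the base once.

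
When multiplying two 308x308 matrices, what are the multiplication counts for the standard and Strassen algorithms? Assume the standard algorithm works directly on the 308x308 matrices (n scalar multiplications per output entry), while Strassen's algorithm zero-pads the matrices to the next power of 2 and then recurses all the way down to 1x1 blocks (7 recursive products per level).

Matrix multiplication for 308x308 matrices:

Strassen's algorithm requires power-of-2 dimensions. Pad 308x308 to 512x512 (next power of 2).

Standard algorithm: 308^3 = 29218112 multiplications
Strassen's algorithm: 7^(log2(512)) = 7^9 = 40353607 multiplications
Difference: 29218112 - 40353607 = -11135495 (Strassen uses MORE here due to padding overhead — for small or just-over-power-of-2 n, padding can outweigh the per-level savings)

Standard: 29218112 multiplications (308^3). Strassen: 40353607 multiplications (7^9, after padding to 512x512). Strassen reduces 8 recursive multiplications to 7 at each level.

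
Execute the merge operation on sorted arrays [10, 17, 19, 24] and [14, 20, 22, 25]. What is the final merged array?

Merging process:

Compare 10 vs 14: take 10 from left. Merged: [10]
Compare 17 vs 14: take 14 from right. Merged: [10, 14]
Compare 17 vs 20: take 17 from left. Merged: [10, 14, 17]
Compare 19 vs 20: take 19 from left. Merged: [10, 14, 17, 19]
Compare 24 vs 20: take 20 from right. Merged: [10, 14, 17, 19, 20]
Compare 24 vs 22: take 22 from right. Merged: [10, 14, 17, 19, 20, 22]
Compare 24 vs 25: take 24 from left. Merged: [10, 14, 17, 19, 20, 22, 24]
Append remaining from right: [25]. Merged: [10, 14, 17, 19, 20, 22, 24, 25]

Final merged array: [10, 14, 17, 19, 20, 22, 24, 25]
Total comparisons: 7

The merged array is [10, 14, 17, 19, 20, 22, 24, 25], requiring 7 comparisons. The merge step runs in O(n) time where n is the total number of elements.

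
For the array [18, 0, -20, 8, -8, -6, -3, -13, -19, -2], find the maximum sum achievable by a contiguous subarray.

Using Kadane's algorithm on [18, 0, -20, 8, -8, -6, -3, -13, -19, -2]:

Scanning through the array:
Position 1 (value 0): max_ending_here = 18, max_so_far = 18
Position 2 (value -20): max_ending_here = -2, max_so_far = 18
Position 3 (value 8): max_ending_here = 8, max_so_far = 18
Position 4 (value -8): max_ending_here = 0, max_so_far = 18
Position 5 (value -6): max_ending_here = -6, max_so_far = 18
Position 6 (value -3): max_ending_here = -3, max_so_far = 18
Position 7 (value -13): max_ending_here = -13, max_so_far = 18
Position 8 (value -19): max_ending_here = -19, max_so_far = 18
Position 9 (value -2): max_ending_here = -2, max_so_far = 18

Maximum subarray: [18]
Maximum sum: 18

The maximum subarray is [18] with sum 18. This subarray runs from index 0 to index 0.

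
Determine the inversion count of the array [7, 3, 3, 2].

Finding inversions in [7, 3, 3, 2]:

(0, 1): arr[0]=7 > arr[1]=3
(0, 2): arr[0]=7 > arr[2]=3
(0, 3): arr[0]=7 > arr[3]=2
(1, 3): arr[1]=3 > arr[3]=2
(2, 3): arr[2]=3 > arr[3]=2

Total inversions: 5

The array has 5 inversion(s): (0,1), (0,2), (0,3), (1,3), (2,3). Each pair (i,j) satisfies i < j and arr[i] > arr[j].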